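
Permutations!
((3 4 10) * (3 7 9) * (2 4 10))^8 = ((2 4)(3 10 7 9))^8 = (10)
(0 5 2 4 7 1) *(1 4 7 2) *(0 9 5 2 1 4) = (0 2 7)(1 9 5 4) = [2, 9, 7, 3, 1, 4, 6, 0, 8, 5]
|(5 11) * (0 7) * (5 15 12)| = |(0 7)(5 11 15 12)| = 4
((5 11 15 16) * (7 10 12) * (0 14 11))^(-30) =((0 14 11 15 16 5)(7 10 12))^(-30) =(16)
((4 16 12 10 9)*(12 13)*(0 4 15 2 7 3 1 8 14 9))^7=(0 4 16 13 12 10)(1 3 7 2 15 9 14 8)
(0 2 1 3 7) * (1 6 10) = (0 2 6 10 1 3 7) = [2, 3, 6, 7, 4, 5, 10, 0, 8, 9, 1]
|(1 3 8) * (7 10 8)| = 5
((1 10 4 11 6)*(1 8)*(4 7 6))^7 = (1 7 8 10 6)(4 11)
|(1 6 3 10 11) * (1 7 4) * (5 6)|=8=|(1 5 6 3 10 11 7 4)|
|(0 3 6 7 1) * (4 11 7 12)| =8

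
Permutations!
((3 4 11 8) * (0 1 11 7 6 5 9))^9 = ((0 1 11 8 3 4 7 6 5 9))^9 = (0 9 5 6 7 4 3 8 11 1)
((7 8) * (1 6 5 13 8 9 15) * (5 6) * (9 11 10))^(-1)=(1 15 9 10 11 7 8 13 5)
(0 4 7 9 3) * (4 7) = (0 7 9 3) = [7, 1, 2, 0, 4, 5, 6, 9, 8, 3]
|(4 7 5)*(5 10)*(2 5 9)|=6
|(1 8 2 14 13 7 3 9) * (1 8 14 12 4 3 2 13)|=8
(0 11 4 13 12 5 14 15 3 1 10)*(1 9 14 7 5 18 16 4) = [11, 10, 2, 9, 13, 7, 6, 5, 8, 14, 0, 1, 18, 12, 15, 3, 4, 17, 16] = (0 11 1 10)(3 9 14 15)(4 13 12 18 16)(5 7)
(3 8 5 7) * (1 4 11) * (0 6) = (0 6)(1 4 11)(3 8 5 7) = [6, 4, 2, 8, 11, 7, 0, 3, 5, 9, 10, 1]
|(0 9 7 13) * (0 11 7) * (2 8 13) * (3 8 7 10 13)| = 6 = |(0 9)(2 7)(3 8)(10 13 11)|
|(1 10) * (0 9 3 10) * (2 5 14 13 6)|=|(0 9 3 10 1)(2 5 14 13 6)|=5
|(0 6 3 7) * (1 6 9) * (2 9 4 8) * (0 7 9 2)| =|(0 4 8)(1 6 3 9)| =12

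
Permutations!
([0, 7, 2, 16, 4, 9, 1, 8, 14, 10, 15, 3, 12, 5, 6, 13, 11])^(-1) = (1 6 14 8 7)(3 11 16)(5 13 15 10 9)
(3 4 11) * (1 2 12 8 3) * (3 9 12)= (1 2 3 4 11)(8 9 12)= [0, 2, 3, 4, 11, 5, 6, 7, 9, 12, 10, 1, 8]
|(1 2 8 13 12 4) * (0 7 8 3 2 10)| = 8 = |(0 7 8 13 12 4 1 10)(2 3)|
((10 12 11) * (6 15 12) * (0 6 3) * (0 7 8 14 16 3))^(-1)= ((0 6 15 12 11 10)(3 7 8 14 16))^(-1)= (0 10 11 12 15 6)(3 16 14 8 7)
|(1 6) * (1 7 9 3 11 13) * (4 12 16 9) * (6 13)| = |(1 13)(3 11 6 7 4 12 16 9)| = 8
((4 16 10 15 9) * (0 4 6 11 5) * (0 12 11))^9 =(0 16 15 6 4 10 9)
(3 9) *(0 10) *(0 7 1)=(0 10 7 1)(3 9)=[10, 0, 2, 9, 4, 5, 6, 1, 8, 3, 7]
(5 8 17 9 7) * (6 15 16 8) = (5 6 15 16 8 17 9 7) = [0, 1, 2, 3, 4, 6, 15, 5, 17, 7, 10, 11, 12, 13, 14, 16, 8, 9]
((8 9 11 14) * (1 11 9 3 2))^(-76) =(1 14 3)(2 11 8)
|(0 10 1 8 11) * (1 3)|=|(0 10 3 1 8 11)|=6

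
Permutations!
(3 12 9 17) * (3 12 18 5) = [0, 1, 2, 18, 4, 3, 6, 7, 8, 17, 10, 11, 9, 13, 14, 15, 16, 12, 5] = (3 18 5)(9 17 12)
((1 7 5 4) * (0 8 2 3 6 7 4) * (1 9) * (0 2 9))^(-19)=((0 8 9 1 4)(2 3 6 7 5))^(-19)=(0 8 9 1 4)(2 3 6 7 5)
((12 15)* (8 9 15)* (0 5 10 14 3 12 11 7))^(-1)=((0 5 10 14 3 12 8 9 15 11 7))^(-1)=(0 7 11 15 9 8 12 3 14 10 5)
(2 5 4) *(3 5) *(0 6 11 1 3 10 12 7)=(0 6 11 1 3 5 4 2 10 12 7)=[6, 3, 10, 5, 2, 4, 11, 0, 8, 9, 12, 1, 7]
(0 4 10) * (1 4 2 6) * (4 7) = (0 2 6 1 7 4 10) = [2, 7, 6, 3, 10, 5, 1, 4, 8, 9, 0]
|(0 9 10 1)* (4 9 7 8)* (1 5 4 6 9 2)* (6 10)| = 8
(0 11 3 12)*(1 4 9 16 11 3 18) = (0 3 12)(1 4 9 16 11 18) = [3, 4, 2, 12, 9, 5, 6, 7, 8, 16, 10, 18, 0, 13, 14, 15, 11, 17, 1]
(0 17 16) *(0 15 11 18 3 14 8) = (0 17 16 15 11 18 3 14 8) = [17, 1, 2, 14, 4, 5, 6, 7, 0, 9, 10, 18, 12, 13, 8, 11, 15, 16, 3]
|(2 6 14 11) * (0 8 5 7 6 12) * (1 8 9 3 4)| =13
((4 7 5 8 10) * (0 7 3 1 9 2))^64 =(0 10 9 5 3)(1 7 4 2 8)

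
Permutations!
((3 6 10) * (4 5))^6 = ((3 6 10)(4 5))^6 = (10)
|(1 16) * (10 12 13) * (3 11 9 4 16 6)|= 21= |(1 6 3 11 9 4 16)(10 12 13)|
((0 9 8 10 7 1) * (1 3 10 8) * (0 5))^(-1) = (0 5 1 9)(3 7 10)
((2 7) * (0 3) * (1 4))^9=((0 3)(1 4)(2 7))^9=(0 3)(1 4)(2 7)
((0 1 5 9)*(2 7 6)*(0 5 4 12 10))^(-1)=(0 10 12 4 1)(2 6 7)(5 9)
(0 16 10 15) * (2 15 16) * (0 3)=(0 2 15 3)(10 16)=[2, 1, 15, 0, 4, 5, 6, 7, 8, 9, 16, 11, 12, 13, 14, 3, 10]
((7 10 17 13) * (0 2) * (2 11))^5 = ((0 11 2)(7 10 17 13))^5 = (0 2 11)(7 10 17 13)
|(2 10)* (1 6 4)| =6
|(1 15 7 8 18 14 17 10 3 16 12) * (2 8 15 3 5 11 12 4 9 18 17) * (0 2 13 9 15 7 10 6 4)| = 28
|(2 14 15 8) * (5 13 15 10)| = |(2 14 10 5 13 15 8)| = 7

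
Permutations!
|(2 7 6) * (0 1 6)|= 5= |(0 1 6 2 7)|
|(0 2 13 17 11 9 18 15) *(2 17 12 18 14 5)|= 11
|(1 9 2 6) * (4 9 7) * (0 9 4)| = |(0 9 2 6 1 7)| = 6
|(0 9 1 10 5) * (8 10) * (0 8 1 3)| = |(0 9 3)(5 8 10)| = 3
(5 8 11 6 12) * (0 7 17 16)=(0 7 17 16)(5 8 11 6 12)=[7, 1, 2, 3, 4, 8, 12, 17, 11, 9, 10, 6, 5, 13, 14, 15, 0, 16]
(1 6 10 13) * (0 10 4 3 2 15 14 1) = [10, 6, 15, 2, 3, 5, 4, 7, 8, 9, 13, 11, 12, 0, 1, 14] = (0 10 13)(1 6 4 3 2 15 14)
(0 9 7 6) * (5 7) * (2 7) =(0 9 5 2 7 6) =[9, 1, 7, 3, 4, 2, 0, 6, 8, 5]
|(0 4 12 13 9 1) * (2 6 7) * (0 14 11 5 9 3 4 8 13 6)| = |(0 8 13 3 4 12 6 7 2)(1 14 11 5 9)| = 45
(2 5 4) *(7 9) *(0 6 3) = (0 6 3)(2 5 4)(7 9) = [6, 1, 5, 0, 2, 4, 3, 9, 8, 7]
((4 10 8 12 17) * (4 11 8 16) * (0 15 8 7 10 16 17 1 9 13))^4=(17)(0 1 15 9 8 13 12)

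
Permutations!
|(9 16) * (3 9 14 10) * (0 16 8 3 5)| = 15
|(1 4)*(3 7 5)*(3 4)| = |(1 3 7 5 4)| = 5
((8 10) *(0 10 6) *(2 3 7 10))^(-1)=((0 2 3 7 10 8 6))^(-1)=(0 6 8 10 7 3 2)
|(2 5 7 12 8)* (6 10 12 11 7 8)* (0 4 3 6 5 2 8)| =14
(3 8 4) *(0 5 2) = (0 5 2)(3 8 4) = [5, 1, 0, 8, 3, 2, 6, 7, 4]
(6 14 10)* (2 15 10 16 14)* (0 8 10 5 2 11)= (0 8 10 6 11)(2 15 5)(14 16)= [8, 1, 15, 3, 4, 2, 11, 7, 10, 9, 6, 0, 12, 13, 16, 5, 14]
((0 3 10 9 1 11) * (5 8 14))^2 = ((0 3 10 9 1 11)(5 8 14))^2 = (0 10 1)(3 9 11)(5 14 8)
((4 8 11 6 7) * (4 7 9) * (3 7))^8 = ((3 7)(4 8 11 6 9))^8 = (4 6 8 9 11)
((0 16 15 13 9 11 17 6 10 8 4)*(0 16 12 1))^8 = (0 1 12)(4 10 17 9 15)(6 11 13 16 8)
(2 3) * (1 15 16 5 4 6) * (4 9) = (1 15 16 5 9 4 6)(2 3) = [0, 15, 3, 2, 6, 9, 1, 7, 8, 4, 10, 11, 12, 13, 14, 16, 5]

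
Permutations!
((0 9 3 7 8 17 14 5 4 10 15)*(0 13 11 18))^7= ((0 9 3 7 8 17 14 5 4 10 15 13 11 18))^7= (0 5)(3 10)(4 9)(7 15)(8 13)(11 17)(14 18)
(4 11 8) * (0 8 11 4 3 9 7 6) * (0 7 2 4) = (11)(0 8 3 9 2 4)(6 7) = [8, 1, 4, 9, 0, 5, 7, 6, 3, 2, 10, 11]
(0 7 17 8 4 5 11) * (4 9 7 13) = (0 13 4 5 11)(7 17 8 9) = [13, 1, 2, 3, 5, 11, 6, 17, 9, 7, 10, 0, 12, 4, 14, 15, 16, 8]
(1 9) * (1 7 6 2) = [0, 9, 1, 3, 4, 5, 2, 6, 8, 7] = (1 9 7 6 2)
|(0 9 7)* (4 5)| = |(0 9 7)(4 5)| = 6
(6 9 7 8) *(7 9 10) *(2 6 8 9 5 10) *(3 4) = (2 6)(3 4)(5 10 7 9) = [0, 1, 6, 4, 3, 10, 2, 9, 8, 5, 7]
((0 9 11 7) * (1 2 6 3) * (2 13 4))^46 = (0 11)(1 6 4)(2 13 3)(7 9)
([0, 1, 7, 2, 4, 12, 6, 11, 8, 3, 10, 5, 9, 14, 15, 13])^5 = [0, 1, 9, 12, 4, 7, 6, 3, 8, 5, 10, 2, 11, 15, 13, 14]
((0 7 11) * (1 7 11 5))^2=((0 11)(1 7 5))^2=(11)(1 5 7)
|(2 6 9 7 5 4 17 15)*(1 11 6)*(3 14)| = 10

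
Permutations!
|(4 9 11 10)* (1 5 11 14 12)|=8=|(1 5 11 10 4 9 14 12)|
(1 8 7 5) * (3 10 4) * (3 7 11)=(1 8 11 3 10 4 7 5)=[0, 8, 2, 10, 7, 1, 6, 5, 11, 9, 4, 3]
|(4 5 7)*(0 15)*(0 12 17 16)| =|(0 15 12 17 16)(4 5 7)| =15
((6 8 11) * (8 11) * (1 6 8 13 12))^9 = (1 8)(6 13)(11 12)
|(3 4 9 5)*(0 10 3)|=|(0 10 3 4 9 5)|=6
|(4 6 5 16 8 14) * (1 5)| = |(1 5 16 8 14 4 6)| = 7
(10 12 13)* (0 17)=[17, 1, 2, 3, 4, 5, 6, 7, 8, 9, 12, 11, 13, 10, 14, 15, 16, 0]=(0 17)(10 12 13)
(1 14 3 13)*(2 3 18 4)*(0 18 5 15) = (0 18 4 2 3 13 1 14 5 15) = [18, 14, 3, 13, 2, 15, 6, 7, 8, 9, 10, 11, 12, 1, 5, 0, 16, 17, 4]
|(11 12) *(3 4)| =|(3 4)(11 12)| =2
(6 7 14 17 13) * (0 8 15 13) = [8, 1, 2, 3, 4, 5, 7, 14, 15, 9, 10, 11, 12, 6, 17, 13, 16, 0] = (0 8 15 13 6 7 14 17)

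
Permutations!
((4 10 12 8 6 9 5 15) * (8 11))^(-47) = ((4 10 12 11 8 6 9 5 15))^(-47) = (4 5 6 11 10 15 9 8 12)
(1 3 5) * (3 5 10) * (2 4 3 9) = (1 5)(2 4 3 10 9) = [0, 5, 4, 10, 3, 1, 6, 7, 8, 2, 9]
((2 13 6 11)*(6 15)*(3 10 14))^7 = ((2 13 15 6 11)(3 10 14))^7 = (2 15 11 13 6)(3 10 14)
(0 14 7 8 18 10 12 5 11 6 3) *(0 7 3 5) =[14, 1, 2, 7, 4, 11, 5, 8, 18, 9, 12, 6, 0, 13, 3, 15, 16, 17, 10] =(0 14 3 7 8 18 10 12)(5 11 6)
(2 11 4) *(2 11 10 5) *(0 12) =[12, 1, 10, 3, 11, 2, 6, 7, 8, 9, 5, 4, 0] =(0 12)(2 10 5)(4 11)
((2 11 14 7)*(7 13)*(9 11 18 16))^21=((2 18 16 9 11 14 13 7))^21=(2 14 16 7 11 18 13 9)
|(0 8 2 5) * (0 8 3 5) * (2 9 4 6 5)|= |(0 3 2)(4 6 5 8 9)|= 15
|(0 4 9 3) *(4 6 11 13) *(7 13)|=8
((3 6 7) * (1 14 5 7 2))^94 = (1 7 2 5 6 14 3)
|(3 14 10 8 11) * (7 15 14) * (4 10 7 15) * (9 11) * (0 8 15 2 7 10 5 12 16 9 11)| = |(0 8 11 3 2 7 4 5 12 16 9)(10 15 14)| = 33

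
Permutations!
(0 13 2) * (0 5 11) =(0 13 2 5 11) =[13, 1, 5, 3, 4, 11, 6, 7, 8, 9, 10, 0, 12, 2]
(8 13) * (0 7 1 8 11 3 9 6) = (0 7 1 8 13 11 3 9 6) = [7, 8, 2, 9, 4, 5, 0, 1, 13, 6, 10, 3, 12, 11]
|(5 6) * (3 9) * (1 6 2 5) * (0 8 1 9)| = 6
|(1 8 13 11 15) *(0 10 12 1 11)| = 6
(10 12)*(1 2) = (1 2)(10 12) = [0, 2, 1, 3, 4, 5, 6, 7, 8, 9, 12, 11, 10]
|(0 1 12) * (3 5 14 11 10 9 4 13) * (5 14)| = |(0 1 12)(3 14 11 10 9 4 13)| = 21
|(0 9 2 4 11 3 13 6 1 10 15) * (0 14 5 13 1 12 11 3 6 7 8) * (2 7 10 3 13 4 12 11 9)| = |(0 2 12 9 7 8)(1 3)(4 13 10 15 14 5)(6 11)| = 6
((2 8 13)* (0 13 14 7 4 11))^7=(0 11 4 7 14 8 2 13)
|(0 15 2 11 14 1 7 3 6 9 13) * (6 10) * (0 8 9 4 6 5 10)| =|(0 15 2 11 14 1 7 3)(4 6)(5 10)(8 9 13)| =24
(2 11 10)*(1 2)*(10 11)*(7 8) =(11)(1 2 10)(7 8) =[0, 2, 10, 3, 4, 5, 6, 8, 7, 9, 1, 11]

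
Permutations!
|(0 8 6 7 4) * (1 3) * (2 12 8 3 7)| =20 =|(0 3 1 7 4)(2 12 8 6)|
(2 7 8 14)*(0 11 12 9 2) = (0 11 12 9 2 7 8 14) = [11, 1, 7, 3, 4, 5, 6, 8, 14, 2, 10, 12, 9, 13, 0]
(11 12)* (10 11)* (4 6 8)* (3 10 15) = (3 10 11 12 15)(4 6 8) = [0, 1, 2, 10, 6, 5, 8, 7, 4, 9, 11, 12, 15, 13, 14, 3]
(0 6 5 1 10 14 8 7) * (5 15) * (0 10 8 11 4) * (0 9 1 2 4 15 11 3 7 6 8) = [8, 0, 4, 7, 9, 2, 11, 10, 6, 1, 14, 15, 12, 13, 3, 5] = (0 8 6 11 15 5 2 4 9 1)(3 7 10 14)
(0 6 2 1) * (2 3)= (0 6 3 2 1)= [6, 0, 1, 2, 4, 5, 3]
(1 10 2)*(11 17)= (1 10 2)(11 17)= [0, 10, 1, 3, 4, 5, 6, 7, 8, 9, 2, 17, 12, 13, 14, 15, 16, 11]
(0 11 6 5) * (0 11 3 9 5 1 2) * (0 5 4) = [3, 2, 5, 9, 0, 11, 1, 7, 8, 4, 10, 6] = (0 3 9 4)(1 2 5 11 6)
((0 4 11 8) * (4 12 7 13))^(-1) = (0 8 11 4 13 7 12)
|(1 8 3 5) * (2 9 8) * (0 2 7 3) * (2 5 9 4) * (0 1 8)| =14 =|(0 5 8 1 7 3 9)(2 4)|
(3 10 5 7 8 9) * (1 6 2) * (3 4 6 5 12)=(1 5 7 8 9 4 6 2)(3 10 12)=[0, 5, 1, 10, 6, 7, 2, 8, 9, 4, 12, 11, 3]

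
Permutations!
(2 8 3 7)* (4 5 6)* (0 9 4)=(0 9 4 5 6)(2 8 3 7)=[9, 1, 8, 7, 5, 6, 0, 2, 3, 4]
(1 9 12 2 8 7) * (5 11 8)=[0, 9, 5, 3, 4, 11, 6, 1, 7, 12, 10, 8, 2]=(1 9 12 2 5 11 8 7)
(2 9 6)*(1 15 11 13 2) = [0, 15, 9, 3, 4, 5, 1, 7, 8, 6, 10, 13, 12, 2, 14, 11] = (1 15 11 13 2 9 6)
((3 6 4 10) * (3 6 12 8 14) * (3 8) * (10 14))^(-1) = ((3 12)(4 14 8 10 6))^(-1) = (3 12)(4 6 10 8 14)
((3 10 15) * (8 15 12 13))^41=(3 15 8 13 12 10)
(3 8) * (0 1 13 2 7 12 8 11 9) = [1, 13, 7, 11, 4, 5, 6, 12, 3, 0, 10, 9, 8, 2] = (0 1 13 2 7 12 8 3 11 9)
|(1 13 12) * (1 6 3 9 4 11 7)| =9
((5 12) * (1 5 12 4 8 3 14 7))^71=(1 5 4 8 3 14 7)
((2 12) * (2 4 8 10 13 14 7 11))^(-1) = ((2 12 4 8 10 13 14 7 11))^(-1) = (2 11 7 14 13 10 8 4 12)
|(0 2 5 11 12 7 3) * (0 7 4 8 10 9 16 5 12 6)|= 22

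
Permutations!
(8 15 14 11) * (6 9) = (6 9)(8 15 14 11) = [0, 1, 2, 3, 4, 5, 9, 7, 15, 6, 10, 8, 12, 13, 11, 14]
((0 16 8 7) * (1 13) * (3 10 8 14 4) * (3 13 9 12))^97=((0 16 14 4 13 1 9 12 3 10 8 7))^97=(0 16 14 4 13 1 9 12 3 10 8 7)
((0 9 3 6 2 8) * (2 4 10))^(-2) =(0 2 4 3)(6 9 8 10)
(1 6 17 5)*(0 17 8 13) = [17, 6, 2, 3, 4, 1, 8, 7, 13, 9, 10, 11, 12, 0, 14, 15, 16, 5] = (0 17 5 1 6 8 13)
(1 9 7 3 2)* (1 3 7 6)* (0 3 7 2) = (0 3)(1 9 6)(2 7) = [3, 9, 7, 0, 4, 5, 1, 2, 8, 6]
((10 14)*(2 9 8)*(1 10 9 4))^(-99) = ((1 10 14 9 8 2 4))^(-99) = (1 4 2 8 9 14 10)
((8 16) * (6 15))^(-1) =(6 15)(8 16)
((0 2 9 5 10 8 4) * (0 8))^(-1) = (0 10 5 9 2)(4 8)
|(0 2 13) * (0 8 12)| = |(0 2 13 8 12)| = 5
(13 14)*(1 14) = (1 14 13) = [0, 14, 2, 3, 4, 5, 6, 7, 8, 9, 10, 11, 12, 1, 13]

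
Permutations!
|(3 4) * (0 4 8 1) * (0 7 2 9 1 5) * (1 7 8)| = |(0 4 3 1 8 5)(2 9 7)| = 6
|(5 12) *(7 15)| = |(5 12)(7 15)| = 2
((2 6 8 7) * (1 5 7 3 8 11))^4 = (1 6 7)(2 5 11)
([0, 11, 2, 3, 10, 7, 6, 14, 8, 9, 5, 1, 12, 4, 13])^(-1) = [0, 11, 2, 3, 13, 10, 6, 5, 8, 9, 4, 1, 12, 14, 7]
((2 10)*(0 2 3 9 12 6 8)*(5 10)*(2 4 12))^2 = (0 12 8 4 6)(2 10 9 5 3)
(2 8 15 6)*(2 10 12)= (2 8 15 6 10 12)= [0, 1, 8, 3, 4, 5, 10, 7, 15, 9, 12, 11, 2, 13, 14, 6]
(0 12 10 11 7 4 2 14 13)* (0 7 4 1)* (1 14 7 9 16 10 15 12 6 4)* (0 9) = (0 6 4 2 7 14 13)(1 9 16 10 11)(12 15) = [6, 9, 7, 3, 2, 5, 4, 14, 8, 16, 11, 1, 15, 0, 13, 12, 10]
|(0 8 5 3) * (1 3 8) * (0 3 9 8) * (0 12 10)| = |(0 1 9 8 5 12 10)| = 7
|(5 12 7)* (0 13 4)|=3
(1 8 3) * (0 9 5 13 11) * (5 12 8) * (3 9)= (0 3 1 5 13 11)(8 9 12)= [3, 5, 2, 1, 4, 13, 6, 7, 9, 12, 10, 0, 8, 11]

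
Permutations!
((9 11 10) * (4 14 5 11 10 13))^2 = ((4 14 5 11 13)(9 10))^2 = (4 5 13 14 11)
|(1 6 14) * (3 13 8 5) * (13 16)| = |(1 6 14)(3 16 13 8 5)| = 15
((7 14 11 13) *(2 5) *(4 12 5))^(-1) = ((2 4 12 5)(7 14 11 13))^(-1) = (2 5 12 4)(7 13 11 14)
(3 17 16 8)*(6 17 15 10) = (3 15 10 6 17 16 8) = [0, 1, 2, 15, 4, 5, 17, 7, 3, 9, 6, 11, 12, 13, 14, 10, 8, 16]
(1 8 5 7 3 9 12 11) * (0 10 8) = [10, 0, 2, 9, 4, 7, 6, 3, 5, 12, 8, 1, 11] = (0 10 8 5 7 3 9 12 11 1)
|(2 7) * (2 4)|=|(2 7 4)|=3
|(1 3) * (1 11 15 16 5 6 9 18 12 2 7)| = |(1 3 11 15 16 5 6 9 18 12 2 7)| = 12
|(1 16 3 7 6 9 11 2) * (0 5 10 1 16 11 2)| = 30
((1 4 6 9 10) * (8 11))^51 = (1 4 6 9 10)(8 11) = ((1 4 6 9 10)(8 11))^51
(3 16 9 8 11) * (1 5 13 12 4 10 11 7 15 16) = (1 5 13 12 4 10 11 3)(7 15 16 9 8) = [0, 5, 2, 1, 10, 13, 6, 15, 7, 8, 11, 3, 4, 12, 14, 16, 9]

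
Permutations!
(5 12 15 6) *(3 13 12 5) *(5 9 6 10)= (3 13 12 15 10 5 9 6)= [0, 1, 2, 13, 4, 9, 3, 7, 8, 6, 5, 11, 15, 12, 14, 10]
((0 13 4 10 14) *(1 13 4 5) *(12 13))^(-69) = ((0 4 10 14)(1 12 13 5))^(-69) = (0 14 10 4)(1 5 13 12)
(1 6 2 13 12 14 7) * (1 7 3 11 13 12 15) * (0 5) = (0 5)(1 6 2 12 14 3 11 13 15) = [5, 6, 12, 11, 4, 0, 2, 7, 8, 9, 10, 13, 14, 15, 3, 1]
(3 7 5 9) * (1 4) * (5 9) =(1 4)(3 7 9) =[0, 4, 2, 7, 1, 5, 6, 9, 8, 3]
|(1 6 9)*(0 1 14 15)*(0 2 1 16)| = 6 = |(0 16)(1 6 9 14 15 2)|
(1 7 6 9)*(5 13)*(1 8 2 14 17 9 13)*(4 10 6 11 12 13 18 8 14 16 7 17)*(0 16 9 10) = (0 16 7 11 12 13 5 1 17 10 6 18 8 2 9 14 4) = [16, 17, 9, 3, 0, 1, 18, 11, 2, 14, 6, 12, 13, 5, 4, 15, 7, 10, 8]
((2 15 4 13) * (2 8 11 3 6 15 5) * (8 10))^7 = (2 5)(3 11 8 10 13 4 15 6)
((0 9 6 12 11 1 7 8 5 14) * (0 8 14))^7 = (0 14 11 9 8 1 6 5 7 12)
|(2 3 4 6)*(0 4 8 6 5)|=12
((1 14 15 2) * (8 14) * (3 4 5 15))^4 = (1 4)(2 3)(5 8)(14 15)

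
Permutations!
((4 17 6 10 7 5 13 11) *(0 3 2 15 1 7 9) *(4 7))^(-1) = ((0 3 2 15 1 4 17 6 10 9)(5 13 11 7))^(-1) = (0 9 10 6 17 4 1 15 2 3)(5 7 11 13)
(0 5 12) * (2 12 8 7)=(0 5 8 7 2 12)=[5, 1, 12, 3, 4, 8, 6, 2, 7, 9, 10, 11, 0]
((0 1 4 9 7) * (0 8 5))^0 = ((0 1 4 9 7 8 5))^0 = (9)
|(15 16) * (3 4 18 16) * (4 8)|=|(3 8 4 18 16 15)|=6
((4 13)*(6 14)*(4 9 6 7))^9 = ((4 13 9 6 14 7))^9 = (4 6)(7 9)(13 14)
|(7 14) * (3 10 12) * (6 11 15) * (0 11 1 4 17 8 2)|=|(0 11 15 6 1 4 17 8 2)(3 10 12)(7 14)|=18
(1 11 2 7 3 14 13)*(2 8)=[0, 11, 7, 14, 4, 5, 6, 3, 2, 9, 10, 8, 12, 1, 13]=(1 11 8 2 7 3 14 13)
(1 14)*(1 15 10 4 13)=(1 14 15 10 4 13)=[0, 14, 2, 3, 13, 5, 6, 7, 8, 9, 4, 11, 12, 1, 15, 10]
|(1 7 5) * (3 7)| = |(1 3 7 5)| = 4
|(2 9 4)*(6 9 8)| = 5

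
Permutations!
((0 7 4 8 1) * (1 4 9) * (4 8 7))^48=(0 9 4 1 7)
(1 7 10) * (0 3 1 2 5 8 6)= (0 3 1 7 10 2 5 8 6)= [3, 7, 5, 1, 4, 8, 0, 10, 6, 9, 2]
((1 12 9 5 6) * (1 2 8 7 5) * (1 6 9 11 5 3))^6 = ((1 12 11 5 9 6 2 8 7 3))^6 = (1 2 11 7 9)(3 6 12 8 5)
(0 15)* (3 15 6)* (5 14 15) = (0 6 3 5 14 15) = [6, 1, 2, 5, 4, 14, 3, 7, 8, 9, 10, 11, 12, 13, 15, 0]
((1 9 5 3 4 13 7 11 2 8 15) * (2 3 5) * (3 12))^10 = (15)(3 11 13)(4 12 7)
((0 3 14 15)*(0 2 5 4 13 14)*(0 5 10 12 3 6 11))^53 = ((0 6 11)(2 10 12 3 5 4 13 14 15))^53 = (0 11 6)(2 15 14 13 4 5 3 12 10)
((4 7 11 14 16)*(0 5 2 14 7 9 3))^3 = (0 14 9 5 16 3 2 4)(7 11)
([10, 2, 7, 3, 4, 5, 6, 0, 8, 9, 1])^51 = [10, 2, 7, 3, 4, 5, 6, 0, 8, 9, 1]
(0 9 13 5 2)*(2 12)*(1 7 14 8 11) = (0 9 13 5 12 2)(1 7 14 8 11) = [9, 7, 0, 3, 4, 12, 6, 14, 11, 13, 10, 1, 2, 5, 8]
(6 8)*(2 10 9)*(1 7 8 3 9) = (1 7 8 6 3 9 2 10) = [0, 7, 10, 9, 4, 5, 3, 8, 6, 2, 1]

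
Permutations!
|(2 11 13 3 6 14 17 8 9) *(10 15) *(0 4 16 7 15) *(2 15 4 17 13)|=|(0 17 8 9 15 10)(2 11)(3 6 14 13)(4 16 7)|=12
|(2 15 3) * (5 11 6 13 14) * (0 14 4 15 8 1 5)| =|(0 14)(1 5 11 6 13 4 15 3 2 8)| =10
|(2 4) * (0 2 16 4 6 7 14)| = 10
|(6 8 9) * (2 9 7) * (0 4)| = |(0 4)(2 9 6 8 7)| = 10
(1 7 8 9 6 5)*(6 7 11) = [0, 11, 2, 3, 4, 1, 5, 8, 9, 7, 10, 6] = (1 11 6 5)(7 8 9)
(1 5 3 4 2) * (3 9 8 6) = [0, 5, 1, 4, 2, 9, 3, 7, 6, 8] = (1 5 9 8 6 3 4 2)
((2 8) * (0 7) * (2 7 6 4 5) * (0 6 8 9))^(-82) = ((0 8 7 6 4 5 2 9))^(-82) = (0 2 4 7)(5 6 8 9)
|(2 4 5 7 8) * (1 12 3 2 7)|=6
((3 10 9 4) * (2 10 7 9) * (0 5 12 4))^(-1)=(0 9 7 3 4 12 5)(2 10)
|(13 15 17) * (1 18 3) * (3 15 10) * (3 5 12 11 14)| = 11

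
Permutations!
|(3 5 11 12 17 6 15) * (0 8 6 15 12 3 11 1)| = 10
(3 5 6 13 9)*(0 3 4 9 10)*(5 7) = (0 3 7 5 6 13 10)(4 9) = [3, 1, 2, 7, 9, 6, 13, 5, 8, 4, 0, 11, 12, 10]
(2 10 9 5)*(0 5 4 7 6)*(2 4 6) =(0 5 4 7 2 10 9 6) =[5, 1, 10, 3, 7, 4, 0, 2, 8, 6, 9]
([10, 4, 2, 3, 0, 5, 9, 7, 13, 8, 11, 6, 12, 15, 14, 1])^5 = (0 8)(1 6)(4 9)(10 13)(11 15)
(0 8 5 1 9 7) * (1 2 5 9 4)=(0 8 9 7)(1 4)(2 5)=[8, 4, 5, 3, 1, 2, 6, 0, 9, 7]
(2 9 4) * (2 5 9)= (4 5 9)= [0, 1, 2, 3, 5, 9, 6, 7, 8, 4]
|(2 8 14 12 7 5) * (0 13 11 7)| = |(0 13 11 7 5 2 8 14 12)| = 9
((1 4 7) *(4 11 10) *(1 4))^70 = ((1 11 10)(4 7))^70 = (1 11 10)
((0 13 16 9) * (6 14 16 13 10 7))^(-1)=(0 9 16 14 6 7 10)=((0 10 7 6 14 16 9))^(-1)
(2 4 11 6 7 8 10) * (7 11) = (2 4 7 8 10)(6 11) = [0, 1, 4, 3, 7, 5, 11, 8, 10, 9, 2, 6]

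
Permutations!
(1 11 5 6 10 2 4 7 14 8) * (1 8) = (1 11 5 6 10 2 4 7 14) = [0, 11, 4, 3, 7, 6, 10, 14, 8, 9, 2, 5, 12, 13, 1]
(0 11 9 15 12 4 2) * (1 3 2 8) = (0 11 9 15 12 4 8 1 3 2) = [11, 3, 0, 2, 8, 5, 6, 7, 1, 15, 10, 9, 4, 13, 14, 12]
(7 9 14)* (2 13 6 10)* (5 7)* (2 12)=(2 13 6 10 12)(5 7 9 14)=[0, 1, 13, 3, 4, 7, 10, 9, 8, 14, 12, 11, 2, 6, 5]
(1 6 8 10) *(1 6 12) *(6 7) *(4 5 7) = [0, 12, 2, 3, 5, 7, 8, 6, 10, 9, 4, 11, 1] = (1 12)(4 5 7 6 8 10)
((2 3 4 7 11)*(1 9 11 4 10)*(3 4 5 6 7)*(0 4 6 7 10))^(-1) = ((0 4 3)(1 9 11 2 6 10)(5 7))^(-1) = (0 3 4)(1 10 6 2 11 9)(5 7)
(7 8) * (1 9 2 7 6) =(1 9 2 7 8 6) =[0, 9, 7, 3, 4, 5, 1, 8, 6, 2]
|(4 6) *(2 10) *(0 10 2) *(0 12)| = 6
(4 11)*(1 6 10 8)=(1 6 10 8)(4 11)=[0, 6, 2, 3, 11, 5, 10, 7, 1, 9, 8, 4]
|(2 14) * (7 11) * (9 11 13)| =4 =|(2 14)(7 13 9 11)|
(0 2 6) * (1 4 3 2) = (0 1 4 3 2 6) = [1, 4, 6, 2, 3, 5, 0]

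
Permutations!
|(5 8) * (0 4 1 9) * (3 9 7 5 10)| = 9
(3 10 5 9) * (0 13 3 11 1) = (0 13 3 10 5 9 11 1) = [13, 0, 2, 10, 4, 9, 6, 7, 8, 11, 5, 1, 12, 3]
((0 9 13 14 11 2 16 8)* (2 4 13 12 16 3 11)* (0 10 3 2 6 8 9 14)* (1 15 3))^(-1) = (0 13 4 11 3 15 1 10 8 6 14)(9 16 12)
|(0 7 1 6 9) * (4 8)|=10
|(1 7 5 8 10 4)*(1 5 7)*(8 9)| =5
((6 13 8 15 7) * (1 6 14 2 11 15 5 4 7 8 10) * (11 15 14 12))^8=((1 6 13 10)(2 15 8 5 4 7 12 11 14))^8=(2 14 11 12 7 4 5 8 15)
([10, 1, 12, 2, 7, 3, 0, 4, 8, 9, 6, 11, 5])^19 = [10, 1, 3, 5, 7, 12, 0, 4, 8, 9, 6, 11, 2]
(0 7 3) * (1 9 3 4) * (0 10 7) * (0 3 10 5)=[3, 9, 2, 5, 1, 0, 6, 4, 8, 10, 7]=(0 3 5)(1 9 10 7 4)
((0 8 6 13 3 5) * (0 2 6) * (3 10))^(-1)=((0 8)(2 6 13 10 3 5))^(-1)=(0 8)(2 5 3 10 13 6)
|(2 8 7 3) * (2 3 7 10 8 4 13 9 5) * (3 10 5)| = 8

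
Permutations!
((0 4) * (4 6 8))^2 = (0 8)(4 6)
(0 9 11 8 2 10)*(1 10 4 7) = (0 9 11 8 2 4 7 1 10) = [9, 10, 4, 3, 7, 5, 6, 1, 2, 11, 0, 8]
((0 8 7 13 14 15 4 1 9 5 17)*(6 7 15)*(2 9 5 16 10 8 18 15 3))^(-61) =((0 18 15 4 1 5 17)(2 9 16 10 8 3)(6 7 13 14))^(-61) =(0 15 1 17 18 4 5)(2 3 8 10 16 9)(6 14 13 7)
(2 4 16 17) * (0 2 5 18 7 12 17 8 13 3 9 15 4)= (0 2)(3 9 15 4 16 8 13)(5 18 7 12 17)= [2, 1, 0, 9, 16, 18, 6, 12, 13, 15, 10, 11, 17, 3, 14, 4, 8, 5, 7]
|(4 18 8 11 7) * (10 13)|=|(4 18 8 11 7)(10 13)|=10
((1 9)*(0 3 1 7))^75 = (9)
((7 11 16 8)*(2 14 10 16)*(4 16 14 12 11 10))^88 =((2 12 11)(4 16 8 7 10 14))^88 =(2 12 11)(4 10 8)(7 16 14)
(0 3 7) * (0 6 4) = [3, 1, 2, 7, 0, 5, 4, 6] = (0 3 7 6 4)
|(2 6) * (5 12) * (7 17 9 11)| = 4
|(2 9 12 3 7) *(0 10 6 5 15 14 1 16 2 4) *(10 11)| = 15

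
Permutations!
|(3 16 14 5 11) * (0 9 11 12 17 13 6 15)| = 12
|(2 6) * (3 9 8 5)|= 4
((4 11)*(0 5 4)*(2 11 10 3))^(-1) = ((0 5 4 10 3 2 11))^(-1) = (0 11 2 3 10 4 5)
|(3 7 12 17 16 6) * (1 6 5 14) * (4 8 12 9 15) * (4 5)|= 40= |(1 6 3 7 9 15 5 14)(4 8 12 17 16)|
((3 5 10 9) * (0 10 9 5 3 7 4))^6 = (10) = ((0 10 5 9 7 4))^6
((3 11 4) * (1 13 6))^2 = ((1 13 6)(3 11 4))^2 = (1 6 13)(3 4 11)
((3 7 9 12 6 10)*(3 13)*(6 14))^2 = ((3 7 9 12 14 6 10 13))^2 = (3 9 14 10)(6 13 7 12)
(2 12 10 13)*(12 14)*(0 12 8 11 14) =[12, 1, 0, 3, 4, 5, 6, 7, 11, 9, 13, 14, 10, 2, 8] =(0 12 10 13 2)(8 11 14)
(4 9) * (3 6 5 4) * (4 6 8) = (3 8 4 9)(5 6) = [0, 1, 2, 8, 9, 6, 5, 7, 4, 3]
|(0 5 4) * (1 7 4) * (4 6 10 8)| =8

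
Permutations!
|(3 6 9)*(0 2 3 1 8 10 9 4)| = |(0 2 3 6 4)(1 8 10 9)| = 20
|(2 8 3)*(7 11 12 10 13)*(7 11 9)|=12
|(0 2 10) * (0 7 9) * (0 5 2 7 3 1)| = 8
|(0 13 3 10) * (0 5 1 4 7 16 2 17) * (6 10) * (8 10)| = 13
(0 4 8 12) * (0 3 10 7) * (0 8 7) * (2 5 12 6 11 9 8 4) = (0 2 5 12 3 10)(4 7)(6 11 9 8) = [2, 1, 5, 10, 7, 12, 11, 4, 6, 8, 0, 9, 3]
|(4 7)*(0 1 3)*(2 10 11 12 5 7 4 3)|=|(0 1 2 10 11 12 5 7 3)|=9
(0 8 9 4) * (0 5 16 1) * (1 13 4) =[8, 0, 2, 3, 5, 16, 6, 7, 9, 1, 10, 11, 12, 4, 14, 15, 13] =(0 8 9 1)(4 5 16 13)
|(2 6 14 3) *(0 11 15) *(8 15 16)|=20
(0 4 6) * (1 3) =[4, 3, 2, 1, 6, 5, 0] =(0 4 6)(1 3)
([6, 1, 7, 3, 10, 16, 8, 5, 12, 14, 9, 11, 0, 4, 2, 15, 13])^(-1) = (0 12 8 6)(2 14 9 10 4 13 16 5 7)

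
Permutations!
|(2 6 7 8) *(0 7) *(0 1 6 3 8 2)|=10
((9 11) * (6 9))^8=((6 9 11))^8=(6 11 9)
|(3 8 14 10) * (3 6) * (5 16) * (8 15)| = 6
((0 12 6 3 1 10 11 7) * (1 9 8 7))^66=(0 3 7 6 8 12 9)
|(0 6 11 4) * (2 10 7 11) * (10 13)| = 8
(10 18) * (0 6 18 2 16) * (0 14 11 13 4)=(0 6 18 10 2 16 14 11 13 4)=[6, 1, 16, 3, 0, 5, 18, 7, 8, 9, 2, 13, 12, 4, 11, 15, 14, 17, 10]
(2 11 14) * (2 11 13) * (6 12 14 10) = (2 13)(6 12 14 11 10) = [0, 1, 13, 3, 4, 5, 12, 7, 8, 9, 6, 10, 14, 2, 11]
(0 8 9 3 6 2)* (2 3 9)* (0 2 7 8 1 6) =(9)(0 1 6 3)(7 8) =[1, 6, 2, 0, 4, 5, 3, 8, 7, 9]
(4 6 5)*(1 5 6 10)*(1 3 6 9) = (1 5 4 10 3 6 9) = [0, 5, 2, 6, 10, 4, 9, 7, 8, 1, 3]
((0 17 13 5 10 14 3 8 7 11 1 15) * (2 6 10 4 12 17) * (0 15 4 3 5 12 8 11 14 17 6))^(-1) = ((0 2)(1 4 8 7 14 5 3 11)(6 10 17 13 12))^(-1) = (0 2)(1 11 3 5 14 7 8 4)(6 12 13 17 10)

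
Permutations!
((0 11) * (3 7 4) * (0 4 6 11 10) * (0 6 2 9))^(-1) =(0 9 2 7 3 4 11 6 10)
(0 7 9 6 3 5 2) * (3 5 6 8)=[7, 1, 0, 6, 4, 2, 5, 9, 3, 8]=(0 7 9 8 3 6 5 2)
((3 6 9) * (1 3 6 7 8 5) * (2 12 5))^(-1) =((1 3 7 8 2 12 5)(6 9))^(-1) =(1 5 12 2 8 7 3)(6 9)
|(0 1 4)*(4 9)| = |(0 1 9 4)| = 4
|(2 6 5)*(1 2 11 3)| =6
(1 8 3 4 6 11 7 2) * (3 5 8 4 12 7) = (1 4 6 11 3 12 7 2)(5 8) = [0, 4, 1, 12, 6, 8, 11, 2, 5, 9, 10, 3, 7]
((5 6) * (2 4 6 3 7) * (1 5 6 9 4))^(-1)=(1 2 7 3 5)(4 9)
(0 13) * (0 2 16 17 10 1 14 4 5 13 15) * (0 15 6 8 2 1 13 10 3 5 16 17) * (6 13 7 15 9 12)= (0 13 1 14 4 16)(2 17 3 5 10 7 15 9 12 6 8)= [13, 14, 17, 5, 16, 10, 8, 15, 2, 12, 7, 11, 6, 1, 4, 9, 0, 3]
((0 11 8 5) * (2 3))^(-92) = ((0 11 8 5)(2 3))^(-92) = (11)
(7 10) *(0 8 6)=(0 8 6)(7 10)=[8, 1, 2, 3, 4, 5, 0, 10, 6, 9, 7]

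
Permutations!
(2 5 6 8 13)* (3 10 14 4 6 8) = (2 5 8 13)(3 10 14 4 6) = [0, 1, 5, 10, 6, 8, 3, 7, 13, 9, 14, 11, 12, 2, 4]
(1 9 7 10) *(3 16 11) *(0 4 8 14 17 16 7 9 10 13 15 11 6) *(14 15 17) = [4, 10, 2, 7, 8, 5, 0, 13, 15, 9, 1, 3, 12, 17, 14, 11, 6, 16] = (0 4 8 15 11 3 7 13 17 16 6)(1 10)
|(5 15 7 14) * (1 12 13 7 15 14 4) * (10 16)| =|(1 12 13 7 4)(5 14)(10 16)| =10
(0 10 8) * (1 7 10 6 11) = (0 6 11 1 7 10 8) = [6, 7, 2, 3, 4, 5, 11, 10, 0, 9, 8, 1]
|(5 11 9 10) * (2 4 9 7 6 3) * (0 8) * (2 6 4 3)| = 6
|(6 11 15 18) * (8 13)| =|(6 11 15 18)(8 13)| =4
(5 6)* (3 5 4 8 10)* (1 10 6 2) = (1 10 3 5 2)(4 8 6) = [0, 10, 1, 5, 8, 2, 4, 7, 6, 9, 3]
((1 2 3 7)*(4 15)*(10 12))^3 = ((1 2 3 7)(4 15)(10 12))^3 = (1 7 3 2)(4 15)(10 12)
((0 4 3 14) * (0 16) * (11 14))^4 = (0 14 3)(4 16 11)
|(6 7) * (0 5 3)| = |(0 5 3)(6 7)| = 6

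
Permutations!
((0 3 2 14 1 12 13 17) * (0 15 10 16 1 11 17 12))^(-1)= (0 1 16 10 15 17 11 14 2 3)(12 13)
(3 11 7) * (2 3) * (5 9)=(2 3 11 7)(5 9)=[0, 1, 3, 11, 4, 9, 6, 2, 8, 5, 10, 7]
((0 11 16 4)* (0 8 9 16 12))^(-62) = ((0 11 12)(4 8 9 16))^(-62) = (0 11 12)(4 9)(8 16)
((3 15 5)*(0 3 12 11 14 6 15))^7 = (0 3)(5 12 11 14 6 15)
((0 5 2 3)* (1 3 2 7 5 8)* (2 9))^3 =(0 3 1 8)(2 9)(5 7)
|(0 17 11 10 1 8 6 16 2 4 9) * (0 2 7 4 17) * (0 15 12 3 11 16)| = 18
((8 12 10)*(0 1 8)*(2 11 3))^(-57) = ((0 1 8 12 10)(2 11 3))^(-57) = (0 12 1 10 8)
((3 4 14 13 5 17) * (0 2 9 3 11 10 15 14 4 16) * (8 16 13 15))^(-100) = (0 16 8 10 11 17 5 13 3 9 2) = ((0 2 9 3 13 5 17 11 10 8 16)(14 15))^(-100)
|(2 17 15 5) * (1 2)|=5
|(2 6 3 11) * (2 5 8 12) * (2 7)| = 8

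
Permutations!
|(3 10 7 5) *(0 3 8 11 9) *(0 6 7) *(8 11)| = |(0 3 10)(5 11 9 6 7)| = 15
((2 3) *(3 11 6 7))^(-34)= (2 11 6 7 3)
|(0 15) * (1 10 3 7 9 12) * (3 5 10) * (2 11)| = |(0 15)(1 3 7 9 12)(2 11)(5 10)| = 10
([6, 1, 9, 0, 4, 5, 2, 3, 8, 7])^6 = (9)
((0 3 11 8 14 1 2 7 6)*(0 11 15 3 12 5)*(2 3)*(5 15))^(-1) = (0 5 3 1 14 8 11 6 7 2 15 12)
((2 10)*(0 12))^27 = ((0 12)(2 10))^27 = (0 12)(2 10)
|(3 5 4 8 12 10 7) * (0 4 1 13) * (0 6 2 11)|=|(0 4 8 12 10 7 3 5 1 13 6 2 11)|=13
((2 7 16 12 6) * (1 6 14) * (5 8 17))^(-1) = ((1 6 2 7 16 12 14)(5 8 17))^(-1) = (1 14 12 16 7 2 6)(5 17 8)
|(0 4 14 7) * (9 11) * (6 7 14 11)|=6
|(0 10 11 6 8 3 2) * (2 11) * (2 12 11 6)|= |(0 10 12 11 2)(3 6 8)|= 15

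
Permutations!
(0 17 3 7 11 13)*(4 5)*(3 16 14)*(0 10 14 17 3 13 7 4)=[3, 1, 2, 4, 5, 0, 6, 11, 8, 9, 14, 7, 12, 10, 13, 15, 17, 16]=(0 3 4 5)(7 11)(10 14 13)(16 17)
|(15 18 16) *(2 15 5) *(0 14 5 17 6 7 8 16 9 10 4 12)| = |(0 14 5 2 15 18 9 10 4 12)(6 7 8 16 17)| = 10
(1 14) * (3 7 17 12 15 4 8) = (1 14)(3 7 17 12 15 4 8) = [0, 14, 2, 7, 8, 5, 6, 17, 3, 9, 10, 11, 15, 13, 1, 4, 16, 12]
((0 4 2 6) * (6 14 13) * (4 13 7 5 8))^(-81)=(2 5)(4 7)(8 14)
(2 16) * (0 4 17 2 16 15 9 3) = (0 4 17 2 15 9 3) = [4, 1, 15, 0, 17, 5, 6, 7, 8, 3, 10, 11, 12, 13, 14, 9, 16, 2]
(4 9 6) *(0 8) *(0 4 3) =[8, 1, 2, 0, 9, 5, 3, 7, 4, 6] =(0 8 4 9 6 3)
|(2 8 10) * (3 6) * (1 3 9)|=12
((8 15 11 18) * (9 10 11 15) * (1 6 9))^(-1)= (1 8 18 11 10 9 6)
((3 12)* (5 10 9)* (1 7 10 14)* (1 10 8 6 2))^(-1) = ((1 7 8 6 2)(3 12)(5 14 10 9))^(-1) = (1 2 6 8 7)(3 12)(5 9 10 14)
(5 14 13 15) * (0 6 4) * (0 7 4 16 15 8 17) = [6, 1, 2, 3, 7, 14, 16, 4, 17, 9, 10, 11, 12, 8, 13, 5, 15, 0] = (0 6 16 15 5 14 13 8 17)(4 7)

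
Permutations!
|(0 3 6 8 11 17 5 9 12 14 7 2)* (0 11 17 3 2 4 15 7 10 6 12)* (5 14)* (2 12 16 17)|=36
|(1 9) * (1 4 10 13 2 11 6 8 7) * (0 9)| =11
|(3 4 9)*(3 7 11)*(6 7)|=6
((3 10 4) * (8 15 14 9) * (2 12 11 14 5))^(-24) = (15)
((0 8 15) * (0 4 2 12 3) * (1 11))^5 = (0 12 4 8 3 2 15)(1 11)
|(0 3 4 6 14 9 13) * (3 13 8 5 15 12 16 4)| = |(0 13)(4 6 14 9 8 5 15 12 16)| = 18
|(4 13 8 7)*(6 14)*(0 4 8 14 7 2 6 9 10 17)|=28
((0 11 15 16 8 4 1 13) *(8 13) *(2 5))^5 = (16)(1 4 8)(2 5)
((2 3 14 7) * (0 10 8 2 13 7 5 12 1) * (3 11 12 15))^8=((0 10 8 2 11 12 1)(3 14 5 15)(7 13))^8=(15)(0 10 8 2 11 12 1)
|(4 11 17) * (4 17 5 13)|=4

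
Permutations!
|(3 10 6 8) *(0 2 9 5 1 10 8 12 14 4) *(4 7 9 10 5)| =|(0 2 10 6 12 14 7 9 4)(1 5)(3 8)| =18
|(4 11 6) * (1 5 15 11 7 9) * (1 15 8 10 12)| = |(1 5 8 10 12)(4 7 9 15 11 6)| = 30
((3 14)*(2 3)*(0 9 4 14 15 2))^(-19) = (0 9 4 14)(2 15 3)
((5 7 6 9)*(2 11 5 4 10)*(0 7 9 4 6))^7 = (11)(0 7) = ((0 7)(2 11 5 9 6 4 10))^7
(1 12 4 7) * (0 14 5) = (0 14 5)(1 12 4 7) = [14, 12, 2, 3, 7, 0, 6, 1, 8, 9, 10, 11, 4, 13, 5]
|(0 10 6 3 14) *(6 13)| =6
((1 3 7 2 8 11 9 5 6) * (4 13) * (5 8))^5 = ((1 3 7 2 5 6)(4 13)(8 11 9))^5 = (1 6 5 2 7 3)(4 13)(8 9 11)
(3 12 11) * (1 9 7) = [0, 9, 2, 12, 4, 5, 6, 1, 8, 7, 10, 3, 11] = (1 9 7)(3 12 11)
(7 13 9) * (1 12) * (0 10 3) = (0 10 3)(1 12)(7 13 9) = [10, 12, 2, 0, 4, 5, 6, 13, 8, 7, 3, 11, 1, 9]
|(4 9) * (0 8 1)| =|(0 8 1)(4 9)| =6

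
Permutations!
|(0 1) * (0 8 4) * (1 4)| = 2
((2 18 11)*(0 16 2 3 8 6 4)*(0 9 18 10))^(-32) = ((0 16 2 10)(3 8 6 4 9 18 11))^(-32) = (3 4 11 6 18 8 9)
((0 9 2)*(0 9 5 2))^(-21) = (0 9 2 5)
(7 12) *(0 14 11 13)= (0 14 11 13)(7 12)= [14, 1, 2, 3, 4, 5, 6, 12, 8, 9, 10, 13, 7, 0, 11]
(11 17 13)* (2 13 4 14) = [0, 1, 13, 3, 14, 5, 6, 7, 8, 9, 10, 17, 12, 11, 2, 15, 16, 4] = (2 13 11 17 4 14)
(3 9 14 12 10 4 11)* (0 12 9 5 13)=(0 12 10 4 11 3 5 13)(9 14)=[12, 1, 2, 5, 11, 13, 6, 7, 8, 14, 4, 3, 10, 0, 9]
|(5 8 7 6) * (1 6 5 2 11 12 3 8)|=|(1 6 2 11 12 3 8 7 5)|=9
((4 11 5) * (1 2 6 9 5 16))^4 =((1 2 6 9 5 4 11 16))^4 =(1 5)(2 4)(6 11)(9 16)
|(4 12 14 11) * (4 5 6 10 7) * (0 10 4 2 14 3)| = 11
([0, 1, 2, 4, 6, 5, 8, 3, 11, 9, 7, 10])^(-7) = [0, 1, 2, 3, 4, 5, 6, 7, 8, 9, 10, 11]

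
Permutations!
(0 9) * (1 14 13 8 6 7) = (0 9)(1 14 13 8 6 7) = [9, 14, 2, 3, 4, 5, 7, 1, 6, 0, 10, 11, 12, 8, 13]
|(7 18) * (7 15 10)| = 4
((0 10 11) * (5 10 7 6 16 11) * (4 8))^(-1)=((0 7 6 16 11)(4 8)(5 10))^(-1)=(0 11 16 6 7)(4 8)(5 10)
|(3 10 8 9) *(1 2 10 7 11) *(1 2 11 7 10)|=12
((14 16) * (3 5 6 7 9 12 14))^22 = ((3 5 6 7 9 12 14 16))^22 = (3 14 9 6)(5 16 12 7)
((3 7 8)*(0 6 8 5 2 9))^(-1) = (0 9 2 5 7 3 8 6)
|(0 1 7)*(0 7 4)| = 3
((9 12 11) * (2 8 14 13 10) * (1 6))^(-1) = ((1 6)(2 8 14 13 10)(9 12 11))^(-1) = (1 6)(2 10 13 14 8)(9 11 12)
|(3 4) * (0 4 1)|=4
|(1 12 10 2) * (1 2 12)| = |(10 12)| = 2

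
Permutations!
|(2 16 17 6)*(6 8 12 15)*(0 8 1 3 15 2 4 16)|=28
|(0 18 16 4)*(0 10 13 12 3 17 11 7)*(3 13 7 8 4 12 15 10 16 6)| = |(0 18 6 3 17 11 8 4 16 12 13 15 10 7)| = 14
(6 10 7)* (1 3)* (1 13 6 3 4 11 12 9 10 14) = (1 4 11 12 9 10 7 3 13 6 14) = [0, 4, 2, 13, 11, 5, 14, 3, 8, 10, 7, 12, 9, 6, 1]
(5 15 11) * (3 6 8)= (3 6 8)(5 15 11)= [0, 1, 2, 6, 4, 15, 8, 7, 3, 9, 10, 5, 12, 13, 14, 11]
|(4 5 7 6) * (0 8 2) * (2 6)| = |(0 8 6 4 5 7 2)| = 7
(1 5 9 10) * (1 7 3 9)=(1 5)(3 9 10 7)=[0, 5, 2, 9, 4, 1, 6, 3, 8, 10, 7]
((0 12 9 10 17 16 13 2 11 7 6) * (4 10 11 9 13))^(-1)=((0 12 13 2 9 11 7 6)(4 10 17 16))^(-1)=(0 6 7 11 9 2 13 12)(4 16 17 10)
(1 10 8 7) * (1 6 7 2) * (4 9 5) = (1 10 8 2)(4 9 5)(6 7) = [0, 10, 1, 3, 9, 4, 7, 6, 2, 5, 8]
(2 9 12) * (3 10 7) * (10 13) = [0, 1, 9, 13, 4, 5, 6, 3, 8, 12, 7, 11, 2, 10] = (2 9 12)(3 13 10 7)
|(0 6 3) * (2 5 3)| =|(0 6 2 5 3)| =5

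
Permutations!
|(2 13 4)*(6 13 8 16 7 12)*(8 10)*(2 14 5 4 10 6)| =24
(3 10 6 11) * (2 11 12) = (2 11 3 10 6 12) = [0, 1, 11, 10, 4, 5, 12, 7, 8, 9, 6, 3, 2]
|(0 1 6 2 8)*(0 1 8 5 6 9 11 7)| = |(0 8 1 9 11 7)(2 5 6)| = 6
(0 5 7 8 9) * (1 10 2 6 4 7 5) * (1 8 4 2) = (0 8 9)(1 10)(2 6)(4 7) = [8, 10, 6, 3, 7, 5, 2, 4, 9, 0, 1]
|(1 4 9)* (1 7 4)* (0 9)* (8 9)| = 5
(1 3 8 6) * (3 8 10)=(1 8 6)(3 10)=[0, 8, 2, 10, 4, 5, 1, 7, 6, 9, 3]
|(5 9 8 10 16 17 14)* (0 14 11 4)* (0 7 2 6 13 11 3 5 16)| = 18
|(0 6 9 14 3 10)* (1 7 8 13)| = |(0 6 9 14 3 10)(1 7 8 13)| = 12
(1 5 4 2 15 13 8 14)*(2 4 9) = (1 5 9 2 15 13 8 14) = [0, 5, 15, 3, 4, 9, 6, 7, 14, 2, 10, 11, 12, 8, 1, 13]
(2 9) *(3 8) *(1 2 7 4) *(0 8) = (0 8 3)(1 2 9 7 4) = [8, 2, 9, 0, 1, 5, 6, 4, 3, 7]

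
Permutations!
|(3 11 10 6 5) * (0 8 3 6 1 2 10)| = 12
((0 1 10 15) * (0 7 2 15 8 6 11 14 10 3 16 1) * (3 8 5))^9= (16)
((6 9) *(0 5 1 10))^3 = (0 10 1 5)(6 9)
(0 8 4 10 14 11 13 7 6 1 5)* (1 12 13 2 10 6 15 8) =(0 1 5)(2 10 14 11)(4 6 12 13 7 15 8) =[1, 5, 10, 3, 6, 0, 12, 15, 4, 9, 14, 2, 13, 7, 11, 8]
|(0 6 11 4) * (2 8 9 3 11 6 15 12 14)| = 10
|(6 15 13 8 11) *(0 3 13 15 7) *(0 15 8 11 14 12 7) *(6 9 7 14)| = 18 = |(0 3 13 11 9 7 15 8 6)(12 14)|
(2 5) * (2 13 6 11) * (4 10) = (2 5 13 6 11)(4 10) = [0, 1, 5, 3, 10, 13, 11, 7, 8, 9, 4, 2, 12, 6]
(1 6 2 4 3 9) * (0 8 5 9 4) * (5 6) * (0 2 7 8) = (1 5 9)(3 4)(6 7 8) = [0, 5, 2, 4, 3, 9, 7, 8, 6, 1]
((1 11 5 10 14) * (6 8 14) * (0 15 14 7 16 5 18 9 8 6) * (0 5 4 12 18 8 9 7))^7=(0 15 14 1 11 8)(4 18 16 12 7)(5 10)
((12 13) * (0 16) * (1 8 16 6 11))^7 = ((0 6 11 1 8 16)(12 13))^7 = (0 6 11 1 8 16)(12 13)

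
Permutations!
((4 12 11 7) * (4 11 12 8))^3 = ((12)(4 8)(7 11))^3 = (12)(4 8)(7 11)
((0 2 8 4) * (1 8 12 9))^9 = (0 12 1 4 2 9 8)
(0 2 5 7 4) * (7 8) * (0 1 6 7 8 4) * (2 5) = (8)(0 5 4 1 6 7) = [5, 6, 2, 3, 1, 4, 7, 0, 8]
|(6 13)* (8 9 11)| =|(6 13)(8 9 11)| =6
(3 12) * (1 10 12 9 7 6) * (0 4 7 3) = (0 4 7 6 1 10 12)(3 9) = [4, 10, 2, 9, 7, 5, 1, 6, 8, 3, 12, 11, 0]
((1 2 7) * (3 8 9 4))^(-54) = ((1 2 7)(3 8 9 4))^(-54) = (3 9)(4 8)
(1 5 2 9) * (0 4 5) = [4, 0, 9, 3, 5, 2, 6, 7, 8, 1] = (0 4 5 2 9 1)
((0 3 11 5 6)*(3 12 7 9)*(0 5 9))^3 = (12)(5 6) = ((0 12 7)(3 11 9)(5 6))^3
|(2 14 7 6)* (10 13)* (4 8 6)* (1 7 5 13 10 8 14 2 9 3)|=10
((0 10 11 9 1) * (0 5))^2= ((0 10 11 9 1 5))^2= (0 11 1)(5 10 9)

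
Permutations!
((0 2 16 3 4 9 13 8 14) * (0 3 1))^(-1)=((0 2 16 1)(3 4 9 13 8 14))^(-1)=(0 1 16 2)(3 14 8 13 9 4)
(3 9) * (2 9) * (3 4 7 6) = (2 9 4 7 6 3) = [0, 1, 9, 2, 7, 5, 3, 6, 8, 4]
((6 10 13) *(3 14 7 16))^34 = (3 7)(6 10 13)(14 16) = ((3 14 7 16)(6 10 13))^34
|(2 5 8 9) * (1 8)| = 5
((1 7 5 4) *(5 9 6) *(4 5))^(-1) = (1 4 6 9 7)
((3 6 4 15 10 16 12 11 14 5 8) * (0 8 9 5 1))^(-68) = ((0 8 3 6 4 15 10 16 12 11 14 1)(5 9))^(-68) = (0 4 12)(1 6 16)(3 10 14)(8 15 11)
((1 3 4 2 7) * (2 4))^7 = (1 7 2 3)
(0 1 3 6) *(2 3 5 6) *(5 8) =(0 1 8 5 6)(2 3) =[1, 8, 3, 2, 4, 6, 0, 7, 5]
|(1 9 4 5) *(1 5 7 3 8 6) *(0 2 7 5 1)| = 12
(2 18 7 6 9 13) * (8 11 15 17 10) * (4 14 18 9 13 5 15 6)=(2 9 5 15 17 10 8 11 6 13)(4 14 18 7)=[0, 1, 9, 3, 14, 15, 13, 4, 11, 5, 8, 6, 12, 2, 18, 17, 16, 10, 7]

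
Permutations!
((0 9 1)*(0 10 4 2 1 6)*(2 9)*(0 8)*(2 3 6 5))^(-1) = (0 8 6 3)(1 2 5 9 4 10)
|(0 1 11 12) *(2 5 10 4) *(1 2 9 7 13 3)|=12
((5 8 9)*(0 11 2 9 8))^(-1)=(0 5 9 2 11)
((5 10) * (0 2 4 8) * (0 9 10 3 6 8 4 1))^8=((0 2 1)(3 6 8 9 10 5))^8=(0 1 2)(3 8 10)(5 6 9)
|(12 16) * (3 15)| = 2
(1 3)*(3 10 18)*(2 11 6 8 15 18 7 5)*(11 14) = (1 10 7 5 2 14 11 6 8 15 18 3) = [0, 10, 14, 1, 4, 2, 8, 5, 15, 9, 7, 6, 12, 13, 11, 18, 16, 17, 3]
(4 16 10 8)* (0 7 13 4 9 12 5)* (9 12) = (0 7 13 4 16 10 8 12 5) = [7, 1, 2, 3, 16, 0, 6, 13, 12, 9, 8, 11, 5, 4, 14, 15, 10]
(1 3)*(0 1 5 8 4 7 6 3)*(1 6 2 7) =[6, 0, 7, 5, 1, 8, 3, 2, 4] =(0 6 3 5 8 4 1)(2 7)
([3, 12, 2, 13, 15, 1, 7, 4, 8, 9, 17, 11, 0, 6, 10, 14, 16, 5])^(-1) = [12, 5, 2, 0, 7, 17, 13, 6, 8, 9, 14, 11, 1, 3, 15, 4, 16, 10]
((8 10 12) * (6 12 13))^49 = (6 13 10 8 12) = ((6 12 8 10 13))^49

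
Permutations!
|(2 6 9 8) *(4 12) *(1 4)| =|(1 4 12)(2 6 9 8)| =12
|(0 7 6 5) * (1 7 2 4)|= |(0 2 4 1 7 6 5)|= 7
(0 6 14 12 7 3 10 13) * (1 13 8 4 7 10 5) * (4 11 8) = (0 6 14 12 10 4 7 3 5 1 13)(8 11) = [6, 13, 2, 5, 7, 1, 14, 3, 11, 9, 4, 8, 10, 0, 12]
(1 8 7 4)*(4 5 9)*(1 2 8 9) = (1 9 4 2 8 7 5) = [0, 9, 8, 3, 2, 1, 6, 5, 7, 4]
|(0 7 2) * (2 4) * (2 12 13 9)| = |(0 7 4 12 13 9 2)| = 7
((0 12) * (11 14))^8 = ((0 12)(11 14))^8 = (14)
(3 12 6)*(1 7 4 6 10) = (1 7 4 6 3 12 10) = [0, 7, 2, 12, 6, 5, 3, 4, 8, 9, 1, 11, 10]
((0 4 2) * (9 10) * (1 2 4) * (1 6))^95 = ((0 6 1 2)(9 10))^95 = (0 2 1 6)(9 10)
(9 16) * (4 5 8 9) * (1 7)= (1 7)(4 5 8 9 16)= [0, 7, 2, 3, 5, 8, 6, 1, 9, 16, 10, 11, 12, 13, 14, 15, 4]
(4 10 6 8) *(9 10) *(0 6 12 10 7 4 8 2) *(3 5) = (0 6 2)(3 5)(4 9 7)(10 12) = [6, 1, 0, 5, 9, 3, 2, 4, 8, 7, 12, 11, 10]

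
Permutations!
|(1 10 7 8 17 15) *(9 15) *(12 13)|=14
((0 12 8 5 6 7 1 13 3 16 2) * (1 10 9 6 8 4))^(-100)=(0 13)(1 2)(3 12)(4 16)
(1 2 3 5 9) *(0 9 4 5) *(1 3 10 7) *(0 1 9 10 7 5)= (0 10 5 4)(1 2 7 9 3)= [10, 2, 7, 1, 0, 4, 6, 9, 8, 3, 5]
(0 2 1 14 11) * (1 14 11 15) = (0 2 14 15 1 11) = [2, 11, 14, 3, 4, 5, 6, 7, 8, 9, 10, 0, 12, 13, 15, 1]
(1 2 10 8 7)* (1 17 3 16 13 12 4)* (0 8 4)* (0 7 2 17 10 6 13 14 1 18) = (0 8 2 6 13 12 7 10 4 18)(1 17 3 16 14) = [8, 17, 6, 16, 18, 5, 13, 10, 2, 9, 4, 11, 7, 12, 1, 15, 14, 3, 0]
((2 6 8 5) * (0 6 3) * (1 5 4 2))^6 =((0 6 8 4 2 3)(1 5))^6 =(8)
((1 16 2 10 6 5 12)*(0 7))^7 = (16)(0 7)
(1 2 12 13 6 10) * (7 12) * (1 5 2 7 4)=(1 7 12 13 6 10 5 2 4)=[0, 7, 4, 3, 1, 2, 10, 12, 8, 9, 5, 11, 13, 6]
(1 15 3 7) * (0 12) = [12, 15, 2, 7, 4, 5, 6, 1, 8, 9, 10, 11, 0, 13, 14, 3] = (0 12)(1 15 3 7)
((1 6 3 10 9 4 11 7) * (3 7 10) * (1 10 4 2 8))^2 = (11)(1 7 9 8 6 10 2)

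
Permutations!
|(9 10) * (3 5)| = |(3 5)(9 10)| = 2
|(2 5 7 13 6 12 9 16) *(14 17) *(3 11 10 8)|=8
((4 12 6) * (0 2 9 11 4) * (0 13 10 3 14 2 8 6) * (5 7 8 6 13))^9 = ((0 6 5 7 8 13 10 3 14 2 9 11 4 12))^9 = (0 2 8 12 14 7 4 3 5 11 10 6 9 13)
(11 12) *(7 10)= (7 10)(11 12)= [0, 1, 2, 3, 4, 5, 6, 10, 8, 9, 7, 12, 11]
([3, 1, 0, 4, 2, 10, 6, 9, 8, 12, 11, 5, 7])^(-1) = [2, 1, 4, 0, 3, 11, 6, 12, 8, 7, 5, 10, 9]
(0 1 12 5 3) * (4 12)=[1, 4, 2, 0, 12, 3, 6, 7, 8, 9, 10, 11, 5]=(0 1 4 12 5 3)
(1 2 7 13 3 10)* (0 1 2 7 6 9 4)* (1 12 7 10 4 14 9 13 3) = (0 12 7 3 4)(1 10 2 6 13)(9 14) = [12, 10, 6, 4, 0, 5, 13, 3, 8, 14, 2, 11, 7, 1, 9]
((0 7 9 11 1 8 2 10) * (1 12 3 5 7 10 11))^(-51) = (0 10)(1 11 5)(2 3 9)(7 8 12)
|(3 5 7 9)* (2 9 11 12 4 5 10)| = |(2 9 3 10)(4 5 7 11 12)| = 20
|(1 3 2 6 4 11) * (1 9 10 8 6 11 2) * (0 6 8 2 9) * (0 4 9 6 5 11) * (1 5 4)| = 12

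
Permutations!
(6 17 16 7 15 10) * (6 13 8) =(6 17 16 7 15 10 13 8) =[0, 1, 2, 3, 4, 5, 17, 15, 6, 9, 13, 11, 12, 8, 14, 10, 7, 16]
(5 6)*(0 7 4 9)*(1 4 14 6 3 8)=[7, 4, 2, 8, 9, 3, 5, 14, 1, 0, 10, 11, 12, 13, 6]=(0 7 14 6 5 3 8 1 4 9)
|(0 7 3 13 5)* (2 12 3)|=7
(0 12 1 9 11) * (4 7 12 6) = (0 6 4 7 12 1 9 11) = [6, 9, 2, 3, 7, 5, 4, 12, 8, 11, 10, 0, 1]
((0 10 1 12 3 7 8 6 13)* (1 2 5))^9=(0 6 7 12 5 10 13 8 3 1 2)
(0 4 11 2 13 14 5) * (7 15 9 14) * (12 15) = [4, 1, 13, 3, 11, 0, 6, 12, 8, 14, 10, 2, 15, 7, 5, 9] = (0 4 11 2 13 7 12 15 9 14 5)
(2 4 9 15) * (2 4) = (4 9 15) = [0, 1, 2, 3, 9, 5, 6, 7, 8, 15, 10, 11, 12, 13, 14, 4]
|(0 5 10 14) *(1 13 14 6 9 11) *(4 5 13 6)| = 12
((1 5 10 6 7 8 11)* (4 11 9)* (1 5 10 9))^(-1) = (1 8 7 6 10)(4 9 5 11) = ((1 10 6 7 8)(4 11 5 9))^(-1)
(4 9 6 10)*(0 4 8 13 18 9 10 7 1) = (0 4 10 8 13 18 9 6 7 1) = [4, 0, 2, 3, 10, 5, 7, 1, 13, 6, 8, 11, 12, 18, 14, 15, 16, 17, 9]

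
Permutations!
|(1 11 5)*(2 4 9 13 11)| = 7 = |(1 2 4 9 13 11 5)|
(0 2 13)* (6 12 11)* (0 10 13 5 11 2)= (2 5 11 6 12)(10 13)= [0, 1, 5, 3, 4, 11, 12, 7, 8, 9, 13, 6, 2, 10]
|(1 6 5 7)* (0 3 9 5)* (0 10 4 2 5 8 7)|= |(0 3 9 8 7 1 6 10 4 2 5)|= 11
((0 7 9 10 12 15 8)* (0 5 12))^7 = ((0 7 9 10)(5 12 15 8))^7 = (0 10 9 7)(5 8 15 12)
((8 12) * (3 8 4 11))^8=((3 8 12 4 11))^8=(3 4 8 11 12)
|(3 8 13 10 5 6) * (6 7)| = |(3 8 13 10 5 7 6)| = 7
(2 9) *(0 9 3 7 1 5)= (0 9 2 3 7 1 5)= [9, 5, 3, 7, 4, 0, 6, 1, 8, 2]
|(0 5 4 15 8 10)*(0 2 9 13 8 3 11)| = 30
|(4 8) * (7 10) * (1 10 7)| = 2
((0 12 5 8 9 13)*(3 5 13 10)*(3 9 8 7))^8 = ((0 12 13)(3 5 7)(9 10))^8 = (0 13 12)(3 7 5)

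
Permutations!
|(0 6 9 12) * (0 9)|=|(0 6)(9 12)|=2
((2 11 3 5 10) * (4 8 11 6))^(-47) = (2 6 4 8 11 3 5 10)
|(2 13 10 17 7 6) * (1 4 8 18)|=12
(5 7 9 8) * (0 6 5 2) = (0 6 5 7 9 8 2) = [6, 1, 0, 3, 4, 7, 5, 9, 2, 8]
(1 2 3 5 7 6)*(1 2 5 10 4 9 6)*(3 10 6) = (1 5 7)(2 10 4 9 3 6) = [0, 5, 10, 6, 9, 7, 2, 1, 8, 3, 4]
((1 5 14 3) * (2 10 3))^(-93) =(1 2)(3 14)(5 10)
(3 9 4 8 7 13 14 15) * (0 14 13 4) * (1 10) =(0 14 15 3 9)(1 10)(4 8 7) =[14, 10, 2, 9, 8, 5, 6, 4, 7, 0, 1, 11, 12, 13, 15, 3]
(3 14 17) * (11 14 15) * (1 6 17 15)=[0, 6, 2, 1, 4, 5, 17, 7, 8, 9, 10, 14, 12, 13, 15, 11, 16, 3]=(1 6 17 3)(11 14 15)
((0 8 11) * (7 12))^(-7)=(0 11 8)(7 12)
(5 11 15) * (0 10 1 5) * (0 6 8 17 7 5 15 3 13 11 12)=(0 10 1 15 6 8 17 7 5 12)(3 13 11)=[10, 15, 2, 13, 4, 12, 8, 5, 17, 9, 1, 3, 0, 11, 14, 6, 16, 7]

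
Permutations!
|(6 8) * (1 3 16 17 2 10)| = |(1 3 16 17 2 10)(6 8)| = 6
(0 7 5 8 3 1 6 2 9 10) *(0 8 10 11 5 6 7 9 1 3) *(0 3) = (0 9 11 5 10 8 3)(1 7 6 2) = [9, 7, 1, 0, 4, 10, 2, 6, 3, 11, 8, 5]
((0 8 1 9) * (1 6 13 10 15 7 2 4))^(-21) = (0 8 6 13 10 15 7 2 4 1 9)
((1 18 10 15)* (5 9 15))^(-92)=(1 9 10)(5 18 15)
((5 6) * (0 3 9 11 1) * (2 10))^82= ((0 3 9 11 1)(2 10)(5 6))^82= (0 9 1 3 11)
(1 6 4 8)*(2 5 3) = (1 6 4 8)(2 5 3) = [0, 6, 5, 2, 8, 3, 4, 7, 1]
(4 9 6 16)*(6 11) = (4 9 11 6 16) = [0, 1, 2, 3, 9, 5, 16, 7, 8, 11, 10, 6, 12, 13, 14, 15, 4]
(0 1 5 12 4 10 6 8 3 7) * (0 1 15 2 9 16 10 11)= (0 15 2 9 16 10 6 8 3 7 1 5 12 4 11)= [15, 5, 9, 7, 11, 12, 8, 1, 3, 16, 6, 0, 4, 13, 14, 2, 10]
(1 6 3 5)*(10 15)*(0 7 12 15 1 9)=(0 7 12 15 10 1 6 3 5 9)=[7, 6, 2, 5, 4, 9, 3, 12, 8, 0, 1, 11, 15, 13, 14, 10]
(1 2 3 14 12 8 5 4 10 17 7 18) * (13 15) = [0, 2, 3, 14, 10, 4, 6, 18, 5, 9, 17, 11, 8, 15, 12, 13, 16, 7, 1] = (1 2 3 14 12 8 5 4 10 17 7 18)(13 15)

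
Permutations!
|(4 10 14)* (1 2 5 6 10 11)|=8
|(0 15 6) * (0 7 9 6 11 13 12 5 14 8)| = 24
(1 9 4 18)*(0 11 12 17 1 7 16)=[11, 9, 2, 3, 18, 5, 6, 16, 8, 4, 10, 12, 17, 13, 14, 15, 0, 1, 7]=(0 11 12 17 1 9 4 18 7 16)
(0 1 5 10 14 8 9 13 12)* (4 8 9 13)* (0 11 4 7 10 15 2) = (0 1 5 15 2)(4 8 13 12 11)(7 10 14 9) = [1, 5, 0, 3, 8, 15, 6, 10, 13, 7, 14, 4, 11, 12, 9, 2]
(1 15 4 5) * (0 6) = (0 6)(1 15 4 5) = [6, 15, 2, 3, 5, 1, 0, 7, 8, 9, 10, 11, 12, 13, 14, 4]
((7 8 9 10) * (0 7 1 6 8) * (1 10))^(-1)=(10)(0 7)(1 9 8 6)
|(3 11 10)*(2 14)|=|(2 14)(3 11 10)|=6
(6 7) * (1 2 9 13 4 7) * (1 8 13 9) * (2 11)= (1 11 2)(4 7 6 8 13)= [0, 11, 1, 3, 7, 5, 8, 6, 13, 9, 10, 2, 12, 4]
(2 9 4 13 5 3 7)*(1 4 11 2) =(1 4 13 5 3 7)(2 9 11) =[0, 4, 9, 7, 13, 3, 6, 1, 8, 11, 10, 2, 12, 5]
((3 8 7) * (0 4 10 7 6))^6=((0 4 10 7 3 8 6))^6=(0 6 8 3 7 10 4)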